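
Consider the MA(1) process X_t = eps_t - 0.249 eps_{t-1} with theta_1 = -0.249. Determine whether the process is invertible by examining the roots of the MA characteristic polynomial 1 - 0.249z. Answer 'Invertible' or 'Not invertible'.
\text{Invertible}

The MA(q) characteristic polynomial is P(z) = 1 - 0.249z.
Invertibility requires all roots to lie outside the unit circle, i.e. |z| > 1 for every root.
This is linear in z: 1 + (-0.249) z = 0  =>  z = -1/(-0.249) = 4.016064,  |z| = 4.016064.
Moduli of all roots: 4.0161.
All moduli strictly greater than 1? Yes.
Verdict: Invertible.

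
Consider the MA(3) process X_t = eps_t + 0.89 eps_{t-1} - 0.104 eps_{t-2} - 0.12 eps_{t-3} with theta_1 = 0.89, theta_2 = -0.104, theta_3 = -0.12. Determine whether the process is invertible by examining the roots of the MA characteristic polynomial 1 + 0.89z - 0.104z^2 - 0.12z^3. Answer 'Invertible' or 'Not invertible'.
\text{Invertible}

The MA(q) characteristic polynomial is P(z) = 1 + 0.89z - 0.104z^2 - 0.12z^3.
Invertibility requires all roots to lie outside the unit circle, i.e. |z| > 1 for every root.
Degree 3: look for a simple real root z0 first, then factor out (1 - z/z0) and solve the remaining quadratic.
Testing z0 = -2.5: P(-2.5) = 1 + (0.89)(-2.5) + (-0.104)(-2.5)^2 + (-0.12)(-2.5)^3
  = 1 + (-2.225) + (-0.65) + (1.875) = 0.  So z_0 = -2.5 is a root, |z_0| = 2.5.
Divide out the factor (1 + 0.4 z) = (1 - z/z0) (since 1/z0 = -0.4):
  P(z) = (1 + 0.4 z)(1 + (0.49) z + (-0.3) z^2)
  [check: z-coef 0.49 - (-0.4) = 0.89; z^2-coef -0.3 - (-0.4)(0.49) = -0.104; z^3-coef -(-0.4)(-0.3) = -0.12.]
Remaining roots from the quadratic factor 1 + (0.49) z + (-0.3) z^2:
  Set 1 + (0.49) z + (-0.3) z^2 = 0, i.e. a z^2 + b z + c = 0 with a = -0.3, b = 0.49, c = 1.
  Discriminant D = b^2 - 4ac = (0.49)^2 - 4*(-0.3)*1 = 0.2401 - (-1.2) = 1.4401.
  D >= 0, so the roots are real: z = (-b +/- sqrt(D)) / (2a) = (-0.49 +/- 1.200042) / (-0.6).
    z_1 = (-0.49 + 1.200042) / (-0.6) = -1.1834,   |z_1| = 1.1834.
    z_2 = (-0.49 - 1.200042) / (-0.6) = 2.8167,   |z_2| = 2.8167.
Moduli of all roots: 2.5000, 1.1834, 2.8167.
All moduli strictly greater than 1? Yes.
Verdict: Invertible.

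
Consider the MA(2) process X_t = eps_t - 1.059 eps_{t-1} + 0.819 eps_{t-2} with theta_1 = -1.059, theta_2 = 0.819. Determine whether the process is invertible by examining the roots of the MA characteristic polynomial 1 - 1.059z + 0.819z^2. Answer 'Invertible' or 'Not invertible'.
\text{Invertible}

The MA(q) characteristic polynomial is P(z) = 1 - 1.059z + 0.819z^2.
Invertibility requires all roots to lie outside the unit circle, i.e. |z| > 1 for every root.
Set 1 + (-1.059) z + (0.819) z^2 = 0, i.e. a z^2 + b z + c = 0 with a = 0.819, b = -1.059, c = 1.
Discriminant D = b^2 - 4ac = (-1.059)^2 - 4*(0.819)*1 = 1.121481 - (3.276) = -2.154519.
D < 0, so the roots are the complex-conjugate pair z = (-b +/- i sqrt(-D)) / (2a) = 0.6465 +/- 0.8961i.
For a conjugate pair |z|^2 = z * conj(z) = (product of roots) = c/a = 1/(0.819) = 1.221001, so |z| = sqrt(1.221001) = 1.105 for both roots.
Moduli of all roots: 1.1050, 1.1050.
All moduli strictly greater than 1? Yes.
Verdict: Invertible.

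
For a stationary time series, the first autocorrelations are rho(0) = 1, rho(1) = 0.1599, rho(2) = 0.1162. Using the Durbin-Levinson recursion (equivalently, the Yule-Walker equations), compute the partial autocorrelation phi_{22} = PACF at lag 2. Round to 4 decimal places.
\phi_{22} = 0.0930

The PACF at lag k is phi_{kk}, the last component of the solution
to the Yule-Walker system G_k phi = r_k where
  (G_k)_{ij} = rho(|i - j|), (r_k)_i = rho(i), i,j = 1..k.
Equivalently, Durbin-Levinson gives phi_{kk} iteratively:
  phi_{11} = rho(1)
  phi_{kk} = [rho(k) - sum_{j=1..k-1} phi_{k-1,j} rho(k-j)]
            / [1 - sum_{j=1..k-1} phi_{k-1,j} rho(j)],
  phi_{k,j} = phi_{k-1,j} - phi_{kk} phi_{k-1,k-j},  j = 1..k-1.
Step k = 1:
  phi_11 = rho(1) = 0.1599.
Step k = 2:
  phi_22 = [rho(2) - phi_11 rho(1)] / [1 - phi_11 rho(1)] = [0.1162 - (0.1599)(0.1599)] / [1 - (0.1599)(0.1599)]
         = 0.09063199 / 0.97443199 = 0.093.
Therefore phi_{22} = 0.0930.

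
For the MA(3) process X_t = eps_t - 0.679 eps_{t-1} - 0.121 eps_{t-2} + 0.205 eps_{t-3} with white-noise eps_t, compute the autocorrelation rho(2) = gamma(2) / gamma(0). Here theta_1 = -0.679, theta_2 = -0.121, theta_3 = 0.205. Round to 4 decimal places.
\rho(2) = -0.1714

For an MA(q) process with theta_0 = 1, the autocovariance is
  gamma(k) = sigma^2 * sum_{i=0..q-k} theta_i * theta_{i+k},
and rho(k) = gamma(k) / gamma(0). Sigma^2 cancels.
  numerator   = (1)*(-0.121) + (-0.679)*(0.205) = -0.260195.
  denominator = (1)^2 + (-0.679)^2 + (-0.121)^2 + (0.205)^2 = 1.517707.
  rho(2) = -0.260195 / 1.517707 = -0.1714.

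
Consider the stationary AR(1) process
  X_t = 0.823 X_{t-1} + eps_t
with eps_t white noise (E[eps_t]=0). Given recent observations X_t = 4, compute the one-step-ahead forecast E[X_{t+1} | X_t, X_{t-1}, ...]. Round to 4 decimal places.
E[X_{t+1} \mid \mathcal F_t] = 3.2920

For an AR(p) model X_t = c + sum_i phi_i X_{t-i} + eps_t, the
one-step-ahead conditional mean is
  E[X_{t+1} | X_t, ...] = c + sum_i phi_i X_{t+1-i}.
Substitute known values:
  E[X_{t+1} | ...] = (0.823) * (4)
                   = 3.2920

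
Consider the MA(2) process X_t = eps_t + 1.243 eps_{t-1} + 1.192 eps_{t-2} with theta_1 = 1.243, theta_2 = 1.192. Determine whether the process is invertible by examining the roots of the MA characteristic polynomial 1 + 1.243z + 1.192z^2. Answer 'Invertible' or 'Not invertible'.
\text{Not invertible}

The MA(q) characteristic polynomial is P(z) = 1 + 1.243z + 1.192z^2.
Invertibility requires all roots to lie outside the unit circle, i.e. |z| > 1 for every root.
Set 1 + (1.243) z + (1.192) z^2 = 0, i.e. a z^2 + b z + c = 0 with a = 1.192, b = 1.243, c = 1.
Discriminant D = b^2 - 4ac = (1.243)^2 - 4*(1.192)*1 = 1.545049 - (4.768) = -3.222951.
D < 0, so the roots are the complex-conjugate pair z = (-b +/- i sqrt(-D)) / (2a) = -0.5214 +/- 0.753i.
For a conjugate pair |z|^2 = z * conj(z) = (product of roots) = c/a = 1/(1.192) = 0.838926, so |z| = sqrt(0.838926) = 0.9159 for both roots.
Moduli of all roots: 0.9159, 0.9159.
All moduli strictly greater than 1? No.
Verdict: Not invertible.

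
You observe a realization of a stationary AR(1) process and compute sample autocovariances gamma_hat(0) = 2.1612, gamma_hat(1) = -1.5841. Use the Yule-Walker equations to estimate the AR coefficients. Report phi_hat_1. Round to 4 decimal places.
\hat\phi_{1} = -0.7330

The Yule-Walker equations for an AR(p) process read, in matrix form,
  Gamma_p phi = r_p,   with   (Gamma_p)_{ij} = gamma(|i - j|),
                       (r_p)_i = gamma(i),   i,j = 1..p.
Substitute the sample gammas (Toeplitz matrix and right-hand side of size 1):
  Gamma_p = [[2.1612]]
  r_p     = [-1.5841]
With p = 1 this is the single equation gamma(0) phi_1 = gamma(1):
  phi_hat_1 = gamma(1) / gamma(0) = -1.5841 / 2.1612 = -0.7330.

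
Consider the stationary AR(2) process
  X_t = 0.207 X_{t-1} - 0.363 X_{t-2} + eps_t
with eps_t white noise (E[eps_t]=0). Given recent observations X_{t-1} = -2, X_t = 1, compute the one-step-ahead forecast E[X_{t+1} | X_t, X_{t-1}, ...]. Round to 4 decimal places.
E[X_{t+1} \mid \mathcal F_t] = 0.9330

For an AR(p) model X_t = c + sum_i phi_i X_{t-i} + eps_t, the
one-step-ahead conditional mean is
  E[X_{t+1} | X_t, ...] = c + sum_i phi_i X_{t+1-i}.
Substitute known values:
  E[X_{t+1} | ...] = (0.207) * (1) + (-0.363) * (-2)
                   = 0.9330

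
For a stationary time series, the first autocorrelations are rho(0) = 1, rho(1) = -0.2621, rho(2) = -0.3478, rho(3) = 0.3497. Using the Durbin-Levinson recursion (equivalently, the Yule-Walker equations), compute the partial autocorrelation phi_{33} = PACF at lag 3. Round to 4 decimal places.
\phi_{33} = 0.1350

The PACF at lag k is phi_{kk}, the last component of the solution
to the Yule-Walker system G_k phi = r_k where
  (G_k)_{ij} = rho(|i - j|), (r_k)_i = rho(i), i,j = 1..k.
Equivalently, Durbin-Levinson gives phi_{kk} iteratively:
  phi_{11} = rho(1)
  phi_{kk} = [rho(k) - sum_{j=1..k-1} phi_{k-1,j} rho(k-j)]
            / [1 - sum_{j=1..k-1} phi_{k-1,j} rho(j)],
  phi_{k,j} = phi_{k-1,j} - phi_{kk} phi_{k-1,k-j},  j = 1..k-1.
Step k = 1:
  phi_11 = rho(1) = -0.2621.
Step k = 2:
  phi_22 = [rho(2) - phi_11 rho(1)] / [1 - phi_11 rho(1)] = [-0.3478 - (-0.2621)(-0.2621)] / [1 - (-0.2621)(-0.2621)]
         = -0.41649641 / 0.93130359 = -0.447219.
  Update: phi_21 = phi_11 - phi_22 phi_11 = -0.2621 - (-0.447219)(-0.2621) = -0.379316.
Step k = 3:
  phi_33 = [rho(3) - phi_21 rho(2) - phi_22 rho(1)] / [1 - phi_21 rho(1) - phi_22 rho(2)]
    numerator   = 0.3497 - (-0.379316)(-0.3478) - (-0.447219)(-0.2621) = 0.10055786
    denominator = 1 - (-0.379316)(-0.2621) - (-0.447219)(-0.3478) = 0.74503859
  phi_33 = 0.10055786 / 0.74503859 = 0.135.
Therefore phi_{33} = 0.1350.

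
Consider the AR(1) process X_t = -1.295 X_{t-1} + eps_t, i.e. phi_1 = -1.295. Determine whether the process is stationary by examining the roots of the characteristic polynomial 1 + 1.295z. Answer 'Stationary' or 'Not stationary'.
\text{Not stationary}

The AR(p) characteristic polynomial is P(z) = 1 + 1.295z.
Stationarity requires all roots to lie outside the unit circle, i.e. |z| > 1 for every root.
This is linear in z: 1 + (1.295) z = 0  =>  z = -1/(1.295) = -0.772201,  |z| = 0.772201.
Moduli of all roots: 0.7722.
All moduli strictly greater than 1? No.
Verdict: Not stationary.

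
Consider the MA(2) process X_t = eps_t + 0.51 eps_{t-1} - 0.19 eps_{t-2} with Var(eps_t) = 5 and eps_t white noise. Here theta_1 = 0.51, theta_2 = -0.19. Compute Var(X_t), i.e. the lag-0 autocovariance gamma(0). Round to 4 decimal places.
\gamma(0) = 6.4810

For an MA(q) process X_t = eps_t + sum_i theta_i eps_{t-i} with
Var(eps_t) = sigma^2, the variance is
  gamma(0) = sigma^2 * (1 + sum_i theta_i^2).
  sum_i theta_i^2 = (0.51)^2 + (-0.19)^2 = 0.2601 + 0.0361 = 0.2962.
  gamma(0) = 5 * (1 + 0.2962) = 5 * 1.2962 = 6.481, which rounds to 6.4810.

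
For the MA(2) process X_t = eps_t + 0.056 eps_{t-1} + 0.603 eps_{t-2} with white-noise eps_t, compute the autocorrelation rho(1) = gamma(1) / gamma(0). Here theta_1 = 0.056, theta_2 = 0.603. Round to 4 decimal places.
\rho(1) = 0.0657

For an MA(q) process with theta_0 = 1, the autocovariance is
  gamma(k) = sigma^2 * sum_{i=0..q-k} theta_i * theta_{i+k},
and rho(k) = gamma(k) / gamma(0). Sigma^2 cancels.
  numerator   = (1)*(0.056) + (0.056)*(0.603) = 0.089768.
  denominator = (1)^2 + (0.056)^2 + (0.603)^2 = 1.366745.
  rho(1) = 0.089768 / 1.366745 = 0.0657.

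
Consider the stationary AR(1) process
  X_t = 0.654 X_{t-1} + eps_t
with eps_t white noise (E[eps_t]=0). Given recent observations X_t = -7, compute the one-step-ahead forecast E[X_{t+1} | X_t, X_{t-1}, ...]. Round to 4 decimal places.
E[X_{t+1} \mid \mathcal F_t] = -4.5780

For an AR(p) model X_t = c + sum_i phi_i X_{t-i} + eps_t, the
one-step-ahead conditional mean is
  E[X_{t+1} | X_t, ...] = c + sum_i phi_i X_{t+1-i}.
Substitute known values:
  E[X_{t+1} | ...] = (0.654) * (-7)
                   = -4.5780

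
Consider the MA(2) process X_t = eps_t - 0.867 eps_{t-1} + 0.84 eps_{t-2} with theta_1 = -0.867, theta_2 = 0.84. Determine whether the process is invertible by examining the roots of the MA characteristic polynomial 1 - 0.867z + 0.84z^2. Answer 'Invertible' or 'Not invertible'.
\text{Invertible}

The MA(q) characteristic polynomial is P(z) = 1 - 0.867z + 0.84z^2.
Invertibility requires all roots to lie outside the unit circle, i.e. |z| > 1 for every root.
Set 1 + (-0.867) z + (0.84) z^2 = 0, i.e. a z^2 + b z + c = 0 with a = 0.84, b = -0.867, c = 1.
Discriminant D = b^2 - 4ac = (-0.867)^2 - 4*(0.84)*1 = 0.751689 - (3.36) = -2.608311.
D < 0, so the roots are the complex-conjugate pair z = (-b +/- i sqrt(-D)) / (2a) = 0.5161 +/- 0.9613i.
For a conjugate pair |z|^2 = z * conj(z) = (product of roots) = c/a = 1/(0.84) = 1.190476, so |z| = sqrt(1.190476) = 1.0911 for both roots.
Moduli of all roots: 1.0911, 1.0911.
All moduli strictly greater than 1? Yes.
Verdict: Invertible.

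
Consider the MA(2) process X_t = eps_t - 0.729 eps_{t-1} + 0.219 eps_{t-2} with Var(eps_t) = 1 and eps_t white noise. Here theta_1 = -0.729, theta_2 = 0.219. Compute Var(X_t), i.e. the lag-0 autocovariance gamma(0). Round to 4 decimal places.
\gamma(0) = 1.5794

For an MA(q) process X_t = eps_t + sum_i theta_i eps_{t-i} with
Var(eps_t) = sigma^2, the variance is
  gamma(0) = sigma^2 * (1 + sum_i theta_i^2).
  sum_i theta_i^2 = (-0.729)^2 + (0.219)^2 = 0.531441 + 0.047961 = 0.579402.
  gamma(0) = 1 * (1 + 0.579402) = 1 * 1.579402 = 1.579402, which rounds to 1.5794.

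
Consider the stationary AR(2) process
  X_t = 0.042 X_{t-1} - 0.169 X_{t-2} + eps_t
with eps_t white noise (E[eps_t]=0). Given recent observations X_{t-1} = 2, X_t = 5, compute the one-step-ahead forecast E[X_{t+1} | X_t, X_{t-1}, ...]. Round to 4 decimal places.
E[X_{t+1} \mid \mathcal F_t] = -0.1280

For an AR(p) model X_t = c + sum_i phi_i X_{t-i} + eps_t, the
one-step-ahead conditional mean is
  E[X_{t+1} | X_t, ...] = c + sum_i phi_i X_{t+1-i}.
Substitute known values:
  E[X_{t+1} | ...] = (0.042) * (5) + (-0.169) * (2)
                   = -0.1280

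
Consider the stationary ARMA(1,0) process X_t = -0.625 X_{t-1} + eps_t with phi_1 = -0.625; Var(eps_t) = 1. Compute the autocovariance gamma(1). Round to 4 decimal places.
\gamma(1) = -1.0256

Multiply the model equation by X_{t-k} and take expectations. With theta_0 = psi_0 = 1 and psi_j the MA(infinity) weights, this gives
  gamma(k) - sum_i phi_i gamma(k-i) = c_k,
  c_k = sigma^2 * sum_{j=k..q} theta_j psi_{j-k}   (c_k = 0 for k > q),
using gamma(-m) = gamma(m).
Pure AR (q = 0): c_0 = sigma^2 = 1, c_k = 0 for k >= 1.
Equations for k = 0 and k = 1 (AR order 1):
  gamma(0) = phi_1 gamma(1) + c_0
  gamma(1) = phi_1 gamma(0) + c_1
Substituting the second into the first: gamma(0) (1 - phi_1^2) = c_0 + phi_1 c_1, so
  gamma(0) = c_0 / (1 - phi_1^2) = 1 / (1 - (-0.625)^2) = 1 / 0.609375 = 1.641026.
  gamma(1) = phi_1 gamma(0) = (-0.625)(1.641026) = -1.025641.
Therefore gamma(1) = -1.0256 (to 4 decimal places).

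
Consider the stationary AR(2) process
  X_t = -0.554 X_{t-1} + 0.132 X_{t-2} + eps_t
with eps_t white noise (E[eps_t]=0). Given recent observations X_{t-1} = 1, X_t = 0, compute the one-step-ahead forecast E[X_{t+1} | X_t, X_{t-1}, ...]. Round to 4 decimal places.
E[X_{t+1} \mid \mathcal F_t] = 0.1320

For an AR(p) model X_t = c + sum_i phi_i X_{t-i} + eps_t, the
one-step-ahead conditional mean is
  E[X_{t+1} | X_t, ...] = c + sum_i phi_i X_{t+1-i}.
Substitute known values:
  E[X_{t+1} | ...] = (-0.554) * (0) + (0.132) * (1)
                   = 0.1320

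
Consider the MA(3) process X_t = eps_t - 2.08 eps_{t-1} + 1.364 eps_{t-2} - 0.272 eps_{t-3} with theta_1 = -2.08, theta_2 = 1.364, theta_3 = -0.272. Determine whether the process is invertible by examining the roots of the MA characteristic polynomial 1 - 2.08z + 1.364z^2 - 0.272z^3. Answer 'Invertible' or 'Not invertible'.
\text{Invertible}

The MA(q) characteristic polynomial is P(z) = 1 - 2.08z + 1.364z^2 - 0.272z^3.
Invertibility requires all roots to lie outside the unit circle, i.e. |z| > 1 for every root.
Degree 3: look for a simple real root z0 first, then factor out (1 - z/z0) and solve the remaining quadratic.
Testing z0 = 1.25: P(1.25) = 1 + (-2.08)(1.25) + (1.364)(1.25)^2 + (-0.272)(1.25)^3
  = 1 + (-2.6) + (2.13125) + (-0.53125) = 0.  So z_0 = 1.25 is a root, |z_0| = 1.25.
Divide out the factor (1 - 0.8 z) = (1 - z/z0) (since 1/z0 = 0.8):
  P(z) = (1 - 0.8 z)(1 + (-1.28) z + (0.34) z^2)
  [check: z-coef -1.28 - (0.8) = -2.08; z^2-coef 0.34 - (0.8)(-1.28) = 1.364; z^3-coef -(0.8)(0.34) = -0.272.]
Remaining roots from the quadratic factor 1 + (-1.28) z + (0.34) z^2:
  Set 1 + (-1.28) z + (0.34) z^2 = 0, i.e. a z^2 + b z + c = 0 with a = 0.34, b = -1.28, c = 1.
  Discriminant D = b^2 - 4ac = (-1.28)^2 - 4*(0.34)*1 = 1.6384 - (1.36) = 0.2784.
  D >= 0, so the roots are real: z = (-b +/- sqrt(D)) / (2a) = (1.28 +/- 0.527636) / (0.68).
    z_1 = (1.28 + 0.527636) / (0.68) = 2.6583,   |z_1| = 2.6583.
    z_2 = (1.28 - 0.527636) / (0.68) = 1.1064,   |z_2| = 1.1064.
Moduli of all roots: 1.2500, 2.6583, 1.1064.
All moduli strictly greater than 1? Yes.
Verdict: Invertible.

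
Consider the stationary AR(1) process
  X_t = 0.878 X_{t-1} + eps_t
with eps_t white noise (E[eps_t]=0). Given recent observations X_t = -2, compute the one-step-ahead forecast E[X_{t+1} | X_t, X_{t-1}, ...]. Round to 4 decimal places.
E[X_{t+1} \mid \mathcal F_t] = -1.7560

For an AR(p) model X_t = c + sum_i phi_i X_{t-i} + eps_t, the
one-step-ahead conditional mean is
  E[X_{t+1} | X_t, ...] = c + sum_i phi_i X_{t+1-i}.
Substitute known values:
  E[X_{t+1} | ...] = (0.878) * (-2)
                   = -1.7560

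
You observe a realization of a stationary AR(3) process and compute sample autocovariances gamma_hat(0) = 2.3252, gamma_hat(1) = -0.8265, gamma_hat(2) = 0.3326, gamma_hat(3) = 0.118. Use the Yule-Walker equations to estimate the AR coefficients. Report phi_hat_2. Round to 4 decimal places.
\hat\phi_{2} = 0.0620

The Yule-Walker equations for an AR(p) process read, in matrix form,
  Gamma_p phi = r_p,   with   (Gamma_p)_{ij} = gamma(|i - j|),
                       (r_p)_i = gamma(i),   i,j = 1..p.
Substitute the sample gammas (Toeplitz matrix and right-hand side of size 3):
  Gamma_p = [[2.3252, -0.8265, 0.3326], [-0.8265, 2.3252, -0.8265], [0.3326, -0.8265, 2.3252]]
  r_p     = [-0.8265, 0.3326, 0.118]
Written out (R1..R3):
  (R1) 2.3252 phi_1 - 0.8265 phi_2 + 0.3326 phi_3 = -0.8265
  (R2) -0.8265 phi_1 + 2.3252 phi_2 - 0.8265 phi_3 = 0.3326
  (R3) 0.3326 phi_1 - 0.8265 phi_2 + 2.3252 phi_3 = 0.118
Gaussian elimination:
  R2 <- R2 - (-0.8265/2.3252) R1 = R2 - (-0.355453) R1:  2.031418 phi_2 - 0.708276 phi_3 = 0.038818
  R3 <- R3 - (0.3326/2.3252) R1 = R3 - (0.143041) R1:  -0.708276 phi_2 + 2.277624 phi_3 = 0.236224
  R3 <- R3 - (-0.708276/2.031418) R2 = R3 - (-0.348661) R2:  2.030676 phi_3 = 0.249758
Back-substitution:
  phi_hat_3 = 0.249758 / 2.030676 = 0.122993
  phi_hat_2 = (0.038818 - (-0.708276)(0.122993)) / 2.031418 = 0.061991
  phi_hat_1 = (-0.8265 - (-0.8265)(0.061991) - (0.3326)(0.122993)) / 2.3252 = -0.351011
So phi_hat = [-0.3510, 0.0620, 0.1230].
Therefore phi_hat_2 = 0.0620.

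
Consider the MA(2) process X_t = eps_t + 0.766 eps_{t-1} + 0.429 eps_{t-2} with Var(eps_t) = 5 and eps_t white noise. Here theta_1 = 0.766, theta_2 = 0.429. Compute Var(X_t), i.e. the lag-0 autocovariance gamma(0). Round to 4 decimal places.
\gamma(0) = 8.8540

For an MA(q) process X_t = eps_t + sum_i theta_i eps_{t-i} with
Var(eps_t) = sigma^2, the variance is
  gamma(0) = sigma^2 * (1 + sum_i theta_i^2).
  sum_i theta_i^2 = (0.766)^2 + (0.429)^2 = 0.586756 + 0.184041 = 0.770797.
  gamma(0) = 5 * (1 + 0.770797) = 5 * 1.770797 = 8.853985, which rounds to 8.8540.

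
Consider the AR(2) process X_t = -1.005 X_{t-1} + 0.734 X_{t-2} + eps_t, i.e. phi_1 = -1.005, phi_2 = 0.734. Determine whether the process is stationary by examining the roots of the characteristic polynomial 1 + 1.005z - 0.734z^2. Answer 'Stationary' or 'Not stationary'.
\text{Not stationary}

The AR(p) characteristic polynomial is P(z) = 1 + 1.005z - 0.734z^2.
Stationarity requires all roots to lie outside the unit circle, i.e. |z| > 1 for every root.
Set 1 + (1.005) z + (-0.734) z^2 = 0, i.e. a z^2 + b z + c = 0 with a = -0.734, b = 1.005, c = 1.
Discriminant D = b^2 - 4ac = (1.005)^2 - 4*(-0.734)*1 = 1.010025 - (-2.936) = 3.946025.
D >= 0, so the roots are real: z = (-b +/- sqrt(D)) / (2a) = (-1.005 +/- 1.98646) / (-1.468).
  z_1 = (-1.005 + 1.98646) / (-1.468) = -0.6686,   |z_1| = 0.6686.
  z_2 = (-1.005 - 1.98646) / (-1.468) = 2.0378,   |z_2| = 2.0378.
Moduli of all roots: 0.6686, 2.0378.
All moduli strictly greater than 1? No.
Verdict: Not stationary.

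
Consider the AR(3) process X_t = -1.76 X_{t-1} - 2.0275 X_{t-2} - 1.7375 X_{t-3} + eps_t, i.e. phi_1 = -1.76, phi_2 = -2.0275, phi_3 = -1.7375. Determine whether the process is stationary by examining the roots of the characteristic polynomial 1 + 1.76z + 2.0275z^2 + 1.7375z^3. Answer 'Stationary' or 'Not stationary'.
\text{Not stationary}

The AR(p) characteristic polynomial is P(z) = 1 + 1.76z + 2.0275z^2 + 1.7375z^3.
Stationarity requires all roots to lie outside the unit circle, i.e. |z| > 1 for every root.
Degree 3: look for a simple real root z0 first, then factor out (1 - z/z0) and solve the remaining quadratic.
Testing z0 = -0.8: P(-0.8) = 1 + (1.76)(-0.8) + (2.0275)(-0.8)^2 + (1.7375)(-0.8)^3
  = 1 + (-1.408) + (1.2976) + (-0.8896) = 0.  So z_0 = -0.8 is a root, |z_0| = 0.8.
Divide out the factor (1 + 1.25 z) = (1 - z/z0) (since 1/z0 = -1.25):
  P(z) = (1 + 1.25 z)(1 + (0.51) z + (1.39) z^2)
  [check: z-coef 0.51 - (-1.25) = 1.76; z^2-coef 1.39 - (-1.25)(0.51) = 2.0275; z^3-coef -(-1.25)(1.39) = 1.7375.]
Remaining roots from the quadratic factor 1 + (0.51) z + (1.39) z^2:
  Set 1 + (0.51) z + (1.39) z^2 = 0, i.e. a z^2 + b z + c = 0 with a = 1.39, b = 0.51, c = 1.
  Discriminant D = b^2 - 4ac = (0.51)^2 - 4*(1.39)*1 = 0.2601 - (5.56) = -5.2999.
  D < 0, so the roots are the complex-conjugate pair z = (-b +/- i sqrt(-D)) / (2a) = -0.1835 +/- 0.8281i.
  For a conjugate pair |z|^2 = z * conj(z) = (product of roots) = c/a = 1/(1.39) = 0.719424, so |z| = sqrt(0.719424) = 0.8482 for both roots.
Moduli of all roots: 0.8000, 0.8482, 0.8482.
All moduli strictly greater than 1? No.
Verdict: Not stationary.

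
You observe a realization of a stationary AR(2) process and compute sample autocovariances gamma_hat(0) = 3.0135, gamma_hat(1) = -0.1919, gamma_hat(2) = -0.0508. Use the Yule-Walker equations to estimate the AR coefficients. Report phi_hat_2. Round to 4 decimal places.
\hat\phi_{2} = -0.0210

The Yule-Walker equations for an AR(p) process read, in matrix form,
  Gamma_p phi = r_p,   with   (Gamma_p)_{ij} = gamma(|i - j|),
                       (r_p)_i = gamma(i),   i,j = 1..p.
Substitute the sample gammas (Toeplitz matrix and right-hand side of size 2):
  Gamma_p = [[3.0135, -0.1919], [-0.1919, 3.0135]]
  r_p     = [-0.1919, -0.0508]
Written out:
  3.0135 phi_1 - 0.1919 phi_2 = -0.1919
  -0.1919 phi_1 + 3.0135 phi_2 = -0.0508
Solve by Cramer's rule:
  det = gamma(0)^2 - gamma(1)^2 = (3.0135)^2 - (-0.1919)^2 = 9.08118225 - 0.03682561 = 9.04435664
  phi_hat_1 = [gamma(1) gamma(0) - gamma(1) gamma(2)] / det = [(-0.1919)(3.0135) - (-0.1919)(-0.0508)] / 9.04435664 = -0.58803917 / 9.04435664 = -0.065
  phi_hat_2 = [gamma(0) gamma(2) - gamma(1)^2] / det = [(3.0135)(-0.0508) - (-0.1919)^2] / 9.04435664 = -0.18991141 / 9.04435664 = -0.021
So phi_hat = [-0.0650, -0.0210].
Therefore phi_hat_2 = -0.0210.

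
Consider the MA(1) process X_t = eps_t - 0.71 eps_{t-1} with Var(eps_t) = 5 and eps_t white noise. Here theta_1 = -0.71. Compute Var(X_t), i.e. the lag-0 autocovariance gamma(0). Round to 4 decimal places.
\gamma(0) = 7.5205

For an MA(q) process X_t = eps_t + sum_i theta_i eps_{t-i} with
Var(eps_t) = sigma^2, the variance is
  gamma(0) = sigma^2 * (1 + sum_i theta_i^2).
  sum_i theta_i^2 = (-0.71)^2 = 0.5041.
  gamma(0) = 5 * (1 + 0.5041) = 5 * 1.5041 = 7.5205.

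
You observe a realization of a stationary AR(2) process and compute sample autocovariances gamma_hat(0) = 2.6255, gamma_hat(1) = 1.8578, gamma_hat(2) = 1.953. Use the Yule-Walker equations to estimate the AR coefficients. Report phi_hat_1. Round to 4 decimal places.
\hat\phi_{1} = 0.3630

The Yule-Walker equations for an AR(p) process read, in matrix form,
  Gamma_p phi = r_p,   with   (Gamma_p)_{ij} = gamma(|i - j|),
                       (r_p)_i = gamma(i),   i,j = 1..p.
Substitute the sample gammas (Toeplitz matrix and right-hand side of size 2):
  Gamma_p = [[2.6255, 1.8578], [1.8578, 2.6255]]
  r_p     = [1.8578, 1.953]
Written out:
  2.6255 phi_1 + 1.8578 phi_2 = 1.8578
  1.8578 phi_1 + 2.6255 phi_2 = 1.953
Solve by Cramer's rule:
  det = gamma(0)^2 - gamma(1)^2 = (2.6255)^2 - (1.8578)^2 = 6.89325025 - 3.45142084 = 3.44182941
  phi_hat_1 = [gamma(1) gamma(0) - gamma(1) gamma(2)] / det = [(1.8578)(2.6255) - (1.8578)(1.953)] / 3.44182941 = 1.2493705 / 3.44182941 = 0.363
  phi_hat_2 = [gamma(0) gamma(2) - gamma(1)^2] / det = [(2.6255)(1.953) - (1.8578)^2] / 3.44182941 = 1.67618066 / 3.44182941 = 0.487
So phi_hat = [0.3630, 0.4870].
Therefore phi_hat_1 = 0.3630.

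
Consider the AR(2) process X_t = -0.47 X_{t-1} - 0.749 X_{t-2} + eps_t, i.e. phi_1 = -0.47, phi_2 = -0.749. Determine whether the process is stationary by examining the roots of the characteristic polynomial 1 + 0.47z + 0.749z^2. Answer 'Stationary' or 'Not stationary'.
\text{Stationary}

The AR(p) characteristic polynomial is P(z) = 1 + 0.47z + 0.749z^2.
Stationarity requires all roots to lie outside the unit circle, i.e. |z| > 1 for every root.
Set 1 + (0.47) z + (0.749) z^2 = 0, i.e. a z^2 + b z + c = 0 with a = 0.749, b = 0.47, c = 1.
Discriminant D = b^2 - 4ac = (0.47)^2 - 4*(0.749)*1 = 0.2209 - (2.996) = -2.7751.
D < 0, so the roots are the complex-conjugate pair z = (-b +/- i sqrt(-D)) / (2a) = -0.3138 +/- 1.1121i.
For a conjugate pair |z|^2 = z * conj(z) = (product of roots) = c/a = 1/(0.749) = 1.335113, so |z| = sqrt(1.335113) = 1.1555 for both roots.
Moduli of all roots: 1.1555, 1.1555.
All moduli strictly greater than 1? Yes.
Verdict: Stationary.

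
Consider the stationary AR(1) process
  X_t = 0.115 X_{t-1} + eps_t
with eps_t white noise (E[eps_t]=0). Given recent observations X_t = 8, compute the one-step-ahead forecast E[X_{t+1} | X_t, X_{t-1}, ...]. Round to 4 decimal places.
E[X_{t+1} \mid \mathcal F_t] = 0.9200

For an AR(p) model X_t = c + sum_i phi_i X_{t-i} + eps_t, the
one-step-ahead conditional mean is
  E[X_{t+1} | X_t, ...] = c + sum_i phi_i X_{t+1-i}.
Substitute known values:
  E[X_{t+1} | ...] = (0.115) * (8)
                   = 0.9200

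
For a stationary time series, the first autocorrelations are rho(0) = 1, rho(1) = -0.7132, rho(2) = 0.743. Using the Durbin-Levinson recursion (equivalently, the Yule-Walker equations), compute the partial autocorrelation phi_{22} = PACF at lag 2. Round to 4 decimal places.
\phi_{22} = 0.4769

The PACF at lag k is phi_{kk}, the last component of the solution
to the Yule-Walker system G_k phi = r_k where
  (G_k)_{ij} = rho(|i - j|), (r_k)_i = rho(i), i,j = 1..k.
Equivalently, Durbin-Levinson gives phi_{kk} iteratively:
  phi_{11} = rho(1)
  phi_{kk} = [rho(k) - sum_{j=1..k-1} phi_{k-1,j} rho(k-j)]
            / [1 - sum_{j=1..k-1} phi_{k-1,j} rho(j)],
  phi_{k,j} = phi_{k-1,j} - phi_{kk} phi_{k-1,k-j},  j = 1..k-1.
Step k = 1:
  phi_11 = rho(1) = -0.7132.
Step k = 2:
  phi_22 = [rho(2) - phi_11 rho(1)] / [1 - phi_11 rho(1)] = [0.743 - (-0.7132)(-0.7132)] / [1 - (-0.7132)(-0.7132)]
         = 0.23434576 / 0.49134576 = 0.4769.
Therefore phi_{22} = 0.4769.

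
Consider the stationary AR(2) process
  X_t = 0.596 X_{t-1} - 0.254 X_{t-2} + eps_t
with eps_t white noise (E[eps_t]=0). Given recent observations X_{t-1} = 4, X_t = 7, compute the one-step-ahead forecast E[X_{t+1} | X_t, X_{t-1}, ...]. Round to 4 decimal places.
E[X_{t+1} \mid \mathcal F_t] = 3.1560

For an AR(p) model X_t = c + sum_i phi_i X_{t-i} + eps_t, the
one-step-ahead conditional mean is
  E[X_{t+1} | X_t, ...] = c + sum_i phi_i X_{t+1-i}.
Substitute known values:
  E[X_{t+1} | ...] = (0.596) * (7) + (-0.254) * (4)
                   = 3.1560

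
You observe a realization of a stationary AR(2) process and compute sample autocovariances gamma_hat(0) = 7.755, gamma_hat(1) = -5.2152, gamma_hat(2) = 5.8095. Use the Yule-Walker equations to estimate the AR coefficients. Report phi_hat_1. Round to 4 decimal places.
\hat\phi_{1} = -0.3080

The Yule-Walker equations for an AR(p) process read, in matrix form,
  Gamma_p phi = r_p,   with   (Gamma_p)_{ij} = gamma(|i - j|),
                       (r_p)_i = gamma(i),   i,j = 1..p.
Substitute the sample gammas (Toeplitz matrix and right-hand side of size 2):
  Gamma_p = [[7.755, -5.2152], [-5.2152, 7.755]]
  r_p     = [-5.2152, 5.8095]
Written out:
  7.755 phi_1 - 5.2152 phi_2 = -5.2152
  -5.2152 phi_1 + 7.755 phi_2 = 5.8095
Solve by Cramer's rule:
  det = gamma(0)^2 - gamma(1)^2 = (7.755)^2 - (-5.2152)^2 = 60.140025 - 27.19831104 = 32.94171396
  phi_hat_1 = [gamma(1) gamma(0) - gamma(1) gamma(2)] / det = [(-5.2152)(7.755) - (-5.2152)(5.8095)] / 32.94171396 = -10.1461716 / 32.94171396 = -0.308
  phi_hat_2 = [gamma(0) gamma(2) - gamma(1)^2] / det = [(7.755)(5.8095) - (-5.2152)^2] / 32.94171396 = 17.85436146 / 32.94171396 = 0.542
So phi_hat = [-0.3080, 0.5420].
Therefore phi_hat_1 = -0.3080.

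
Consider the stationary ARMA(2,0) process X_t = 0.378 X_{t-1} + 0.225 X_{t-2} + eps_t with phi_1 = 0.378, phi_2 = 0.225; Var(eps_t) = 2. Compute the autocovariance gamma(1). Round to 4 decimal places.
\gamma(1) = 1.3482

Multiply the model equation by X_{t-k} and take expectations. With theta_0 = psi_0 = 1 and psi_j the MA(infinity) weights, this gives
  gamma(k) - sum_i phi_i gamma(k-i) = c_k,
  c_k = sigma^2 * sum_{j=k..q} theta_j psi_{j-k}   (c_k = 0 for k > q),
using gamma(-m) = gamma(m).
Pure AR (q = 0): c_0 = sigma^2 = 2, c_k = 0 for k >= 1.
Equations for k = 0, 1, 2 (AR order 2, c_2 = 0):
  (E0) gamma(0) = phi_1 gamma(1) + phi_2 gamma(2) + c_0
  (E1) gamma(1) = phi_1 gamma(0) + phi_2 gamma(1) + c_1
  (E2) gamma(2) = phi_1 gamma(1) + phi_2 gamma(0)
From (E1): gamma(1) = A gamma(0) + B with
  A = phi_1 / (1 - phi_2) = 0.378 / 0.775 = 0.487742,   B = c_1 / (1 - phi_2) = 0 / 0.775 = 0.
Insert (E2) into (E0): gamma(0) (1 - phi_2^2) = phi_1 (1 + phi_2) gamma(1) + c_0.
  phi_1 (1 + phi_2) = (0.378)(1.225) = 0.46305,   1 - phi_2^2 = 0.949375.
Replace gamma(1) by A gamma(0) + B and collect gamma(0):
  gamma(0) [0.949375 - (0.46305)(0.487742)] = c_0 = 2
  gamma(0) * 0.723526 = 2
  gamma(0) = 2 / 0.723526 = 2.76424.
  gamma(1) = A gamma(0) = (0.487742)(2.76424) = 1.348236.
Therefore gamma(1) = 1.3482 (to 4 decimal places).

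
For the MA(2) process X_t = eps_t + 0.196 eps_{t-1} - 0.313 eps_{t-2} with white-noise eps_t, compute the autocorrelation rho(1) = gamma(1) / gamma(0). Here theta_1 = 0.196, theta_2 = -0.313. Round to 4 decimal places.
\rho(1) = 0.1185

For an MA(q) process with theta_0 = 1, the autocovariance is
  gamma(k) = sigma^2 * sum_{i=0..q-k} theta_i * theta_{i+k},
and rho(k) = gamma(k) / gamma(0). Sigma^2 cancels.
  numerator   = (1)*(0.196) + (0.196)*(-0.313) = 0.134652.
  denominator = (1)^2 + (0.196)^2 + (-0.313)^2 = 1.136385.
  rho(1) = 0.134652 / 1.136385 = 0.1185.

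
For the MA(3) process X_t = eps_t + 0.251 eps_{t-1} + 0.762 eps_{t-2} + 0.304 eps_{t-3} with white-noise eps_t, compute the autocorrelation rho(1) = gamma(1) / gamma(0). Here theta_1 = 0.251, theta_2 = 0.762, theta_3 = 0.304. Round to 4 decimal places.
\rho(1) = 0.3882

For an MA(q) process with theta_0 = 1, the autocovariance is
  gamma(k) = sigma^2 * sum_{i=0..q-k} theta_i * theta_{i+k},
and rho(k) = gamma(k) / gamma(0). Sigma^2 cancels.
  numerator   = (1)*(0.251) + (0.251)*(0.762) + (0.762)*(0.304) = 0.67391.
  denominator = (1)^2 + (0.251)^2 + (0.762)^2 + (0.304)^2 = 1.736061.
  rho(1) = 0.67391 / 1.736061 = 0.3882.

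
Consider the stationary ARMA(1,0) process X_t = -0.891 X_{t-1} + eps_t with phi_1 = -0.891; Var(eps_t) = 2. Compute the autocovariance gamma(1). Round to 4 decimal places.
\gamma(1) = -8.6455

Multiply the model equation by X_{t-k} and take expectations. With theta_0 = psi_0 = 1 and psi_j the MA(infinity) weights, this gives
  gamma(k) - sum_i phi_i gamma(k-i) = c_k,
  c_k = sigma^2 * sum_{j=k..q} theta_j psi_{j-k}   (c_k = 0 for k > q),
using gamma(-m) = gamma(m).
Pure AR (q = 0): c_0 = sigma^2 = 2, c_k = 0 for k >= 1.
Equations for k = 0 and k = 1 (AR order 1):
  gamma(0) = phi_1 gamma(1) + c_0
  gamma(1) = phi_1 gamma(0) + c_1
Substituting the second into the first: gamma(0) (1 - phi_1^2) = c_0 + phi_1 c_1, so
  gamma(0) = c_0 / (1 - phi_1^2) = 2 / (1 - (-0.891)^2) = 2 / 0.206119 = 9.703133.
  gamma(1) = phi_1 gamma(0) = (-0.891)(9.703133) = -8.645491.
Therefore gamma(1) = -8.6455 (to 4 decimal places).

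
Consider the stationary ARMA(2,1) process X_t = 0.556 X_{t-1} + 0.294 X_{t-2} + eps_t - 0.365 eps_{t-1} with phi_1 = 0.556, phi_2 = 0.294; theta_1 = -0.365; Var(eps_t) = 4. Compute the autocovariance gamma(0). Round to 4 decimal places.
\gamma(0) = 6.4367

Multiply the model equation by X_{t-k} and take expectations. With theta_0 = psi_0 = 1 and psi_j the MA(infinity) weights, this gives
  gamma(k) - sum_i phi_i gamma(k-i) = c_k,
  c_k = sigma^2 * sum_{j=k..q} theta_j psi_{j-k}   (c_k = 0 for k > q),
using gamma(-m) = gamma(m).
psi-weights needed (psi_j = theta_j + sum_i phi_i psi_{j-i}):
  psi_1 = theta_1 + phi_1 = -0.365 + (0.556) = 0.191
Right-hand sides:
  c_0 = sigma^2 (1 + theta_1 psi_1) = 4 * (1 + (-0.365)(0.191)) = 4 * 0.930285 = 3.72114
  c_1 = sigma^2 theta_1 = 4 * (-0.365) = -1.46
  c_2 = 0
Equations for k = 0, 1, 2 (AR order 2, c_2 = 0):
  (E0) gamma(0) = phi_1 gamma(1) + phi_2 gamma(2) + c_0
  (E1) gamma(1) = phi_1 gamma(0) + phi_2 gamma(1) + c_1
  (E2) gamma(2) = phi_1 gamma(1) + phi_2 gamma(0)
From (E1): gamma(1) = A gamma(0) + B with
  A = phi_1 / (1 - phi_2) = 0.556 / 0.706 = 0.787535,   B = c_1 / (1 - phi_2) = -1.46 / 0.706 = -2.067989.
Insert (E2) into (E0): gamma(0) (1 - phi_2^2) = phi_1 (1 + phi_2) gamma(1) + c_0.
  phi_1 (1 + phi_2) = (0.556)(1.294) = 0.719464,   1 - phi_2^2 = 0.913564.
Replace gamma(1) by A gamma(0) + B and collect gamma(0):
  gamma(0) [0.913564 - (0.719464)(0.787535)] = (0.719464)(-2.067989) + 3.72114
  gamma(0) * 0.346961 = 2.233297
  gamma(0) = 2.233297 / 0.346961 = 6.436744.
Therefore gamma(0) = 6.4367 (to 4 decimal places).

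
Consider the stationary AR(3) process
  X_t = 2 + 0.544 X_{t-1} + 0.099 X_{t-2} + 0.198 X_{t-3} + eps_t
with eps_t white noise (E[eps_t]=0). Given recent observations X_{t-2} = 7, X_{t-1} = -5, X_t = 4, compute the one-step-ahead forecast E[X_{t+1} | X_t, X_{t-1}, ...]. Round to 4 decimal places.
E[X_{t+1} \mid \mathcal F_t] = 5.0670

For an AR(p) model X_t = c + sum_i phi_i X_{t-i} + eps_t, the
one-step-ahead conditional mean is
  E[X_{t+1} | X_t, ...] = c + sum_i phi_i X_{t+1-i}.
Substitute known values:
  E[X_{t+1} | ...] = 2 + (0.544) * (4) + (0.099) * (-5) + (0.198) * (7)
                   = 5.0670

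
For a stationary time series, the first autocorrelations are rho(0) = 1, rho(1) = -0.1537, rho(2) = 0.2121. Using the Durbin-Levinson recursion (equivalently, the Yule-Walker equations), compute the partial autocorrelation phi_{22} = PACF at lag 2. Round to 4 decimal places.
\phi_{22} = 0.1930

The PACF at lag k is phi_{kk}, the last component of the solution
to the Yule-Walker system G_k phi = r_k where
  (G_k)_{ij} = rho(|i - j|), (r_k)_i = rho(i), i,j = 1..k.
Equivalently, Durbin-Levinson gives phi_{kk} iteratively:
  phi_{11} = rho(1)
  phi_{kk} = [rho(k) - sum_{j=1..k-1} phi_{k-1,j} rho(k-j)]
            / [1 - sum_{j=1..k-1} phi_{k-1,j} rho(j)],
  phi_{k,j} = phi_{k-1,j} - phi_{kk} phi_{k-1,k-j},  j = 1..k-1.
Step k = 1:
  phi_11 = rho(1) = -0.1537.
Step k = 2:
  phi_22 = [rho(2) - phi_11 rho(1)] / [1 - phi_11 rho(1)] = [0.2121 - (-0.1537)(-0.1537)] / [1 - (-0.1537)(-0.1537)]
         = 0.18847631 / 0.97637631 = 0.193.
Therefore phi_{22} = 0.1930.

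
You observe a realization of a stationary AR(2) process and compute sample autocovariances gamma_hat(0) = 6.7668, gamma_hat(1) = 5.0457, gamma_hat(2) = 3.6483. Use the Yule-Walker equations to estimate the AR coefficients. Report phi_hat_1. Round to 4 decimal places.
\hat\phi_{1} = 0.7740

The Yule-Walker equations for an AR(p) process read, in matrix form,
  Gamma_p phi = r_p,   with   (Gamma_p)_{ij} = gamma(|i - j|),
                       (r_p)_i = gamma(i),   i,j = 1..p.
Substitute the sample gammas (Toeplitz matrix and right-hand side of size 2):
  Gamma_p = [[6.7668, 5.0457], [5.0457, 6.7668]]
  r_p     = [5.0457, 3.6483]
Written out:
  6.7668 phi_1 + 5.0457 phi_2 = 5.0457
  5.0457 phi_1 + 6.7668 phi_2 = 3.6483
Solve by Cramer's rule:
  det = gamma(0)^2 - gamma(1)^2 = (6.7668)^2 - (5.0457)^2 = 45.78958224 - 25.45908849 = 20.33049375
  phi_hat_1 = [gamma(1) gamma(0) - gamma(1) gamma(2)] / det = [(5.0457)(6.7668) - (5.0457)(3.6483)] / 20.33049375 = 15.73501545 / 20.33049375 = 0.774
  phi_hat_2 = [gamma(0) gamma(2) - gamma(1)^2] / det = [(6.7668)(3.6483) - (5.0457)^2] / 20.33049375 = -0.77177205 / 20.33049375 = -0.038
So phi_hat = [0.7740, -0.0380].
Therefore phi_hat_1 = 0.7740.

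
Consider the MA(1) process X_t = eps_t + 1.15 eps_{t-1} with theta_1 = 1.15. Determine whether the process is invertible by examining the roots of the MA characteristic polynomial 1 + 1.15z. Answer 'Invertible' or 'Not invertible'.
\text{Not invertible}

The MA(q) characteristic polynomial is P(z) = 1 + 1.15z.
Invertibility requires all roots to lie outside the unit circle, i.e. |z| > 1 for every root.
This is linear in z: 1 + (1.15) z = 0  =>  z = -1/(1.15) = -0.869565,  |z| = 0.869565.
Moduli of all roots: 0.8696.
All moduli strictly greater than 1? No.
Verdict: Not invertible.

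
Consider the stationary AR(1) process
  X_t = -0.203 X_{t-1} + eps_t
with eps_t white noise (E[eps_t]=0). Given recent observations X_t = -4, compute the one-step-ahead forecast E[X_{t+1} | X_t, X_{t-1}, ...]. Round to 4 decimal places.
E[X_{t+1} \mid \mathcal F_t] = 0.8120

For an AR(p) model X_t = c + sum_i phi_i X_{t-i} + eps_t, the
one-step-ahead conditional mean is
  E[X_{t+1} | X_t, ...] = c + sum_i phi_i X_{t+1-i}.
Substitute known values:
  E[X_{t+1} | ...] = (-0.203) * (-4)
                   = 0.8120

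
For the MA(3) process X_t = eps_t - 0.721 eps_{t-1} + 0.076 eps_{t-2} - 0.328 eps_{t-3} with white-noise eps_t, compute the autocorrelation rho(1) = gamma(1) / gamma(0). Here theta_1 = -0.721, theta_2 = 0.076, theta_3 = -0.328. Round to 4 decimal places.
\rho(1) = -0.4903

For an MA(q) process with theta_0 = 1, the autocovariance is
  gamma(k) = sigma^2 * sum_{i=0..q-k} theta_i * theta_{i+k},
and rho(k) = gamma(k) / gamma(0). Sigma^2 cancels.
  numerator   = (1)*(-0.721) + (-0.721)*(0.076) + (0.076)*(-0.328) = -0.800724.
  denominator = (1)^2 + (-0.721)^2 + (0.076)^2 + (-0.328)^2 = 1.633201.
  rho(1) = -0.800724 / 1.633201 = -0.4903.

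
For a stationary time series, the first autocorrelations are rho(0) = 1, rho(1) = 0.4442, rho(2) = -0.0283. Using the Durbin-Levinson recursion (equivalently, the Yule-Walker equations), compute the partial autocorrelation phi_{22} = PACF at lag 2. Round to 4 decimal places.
\phi_{22} = -0.2811

The PACF at lag k is phi_{kk}, the last component of the solution
to the Yule-Walker system G_k phi = r_k where
  (G_k)_{ij} = rho(|i - j|), (r_k)_i = rho(i), i,j = 1..k.
Equivalently, Durbin-Levinson gives phi_{kk} iteratively:
  phi_{11} = rho(1)
  phi_{kk} = [rho(k) - sum_{j=1..k-1} phi_{k-1,j} rho(k-j)]
            / [1 - sum_{j=1..k-1} phi_{k-1,j} rho(j)],
  phi_{k,j} = phi_{k-1,j} - phi_{kk} phi_{k-1,k-j},  j = 1..k-1.
Step k = 1:
  phi_11 = rho(1) = 0.4442.
Step k = 2:
  phi_22 = [rho(2) - phi_11 rho(1)] / [1 - phi_11 rho(1)] = [-0.0283 - (0.4442)(0.4442)] / [1 - (0.4442)(0.4442)]
         = -0.22561364 / 0.80268636 = -0.2811.
Therefore phi_{22} = -0.2811.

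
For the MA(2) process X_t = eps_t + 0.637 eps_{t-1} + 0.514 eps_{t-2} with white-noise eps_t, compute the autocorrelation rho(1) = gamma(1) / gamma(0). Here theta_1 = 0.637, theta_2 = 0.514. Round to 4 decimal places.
\rho(1) = 0.5775

For an MA(q) process with theta_0 = 1, the autocovariance is
  gamma(k) = sigma^2 * sum_{i=0..q-k} theta_i * theta_{i+k},
and rho(k) = gamma(k) / gamma(0). Sigma^2 cancels.
  numerator   = (1)*(0.637) + (0.637)*(0.514) = 0.964418.
  denominator = (1)^2 + (0.637)^2 + (0.514)^2 = 1.669965.
  rho(1) = 0.964418 / 1.669965 = 0.5775.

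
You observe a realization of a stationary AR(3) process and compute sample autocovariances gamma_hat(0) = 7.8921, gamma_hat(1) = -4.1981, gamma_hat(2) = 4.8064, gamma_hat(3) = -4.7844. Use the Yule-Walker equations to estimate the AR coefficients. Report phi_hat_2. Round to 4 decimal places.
\hat\phi_{2} = 0.3590

The Yule-Walker equations for an AR(p) process read, in matrix form,
  Gamma_p phi = r_p,   with   (Gamma_p)_{ij} = gamma(|i - j|),
                       (r_p)_i = gamma(i),   i,j = 1..p.
Substitute the sample gammas (Toeplitz matrix and right-hand side of size 3):
  Gamma_p = [[7.8921, -4.1981, 4.8064], [-4.1981, 7.8921, -4.1981], [4.8064, -4.1981, 7.8921]]
  r_p     = [-4.1981, 4.8064, -4.7844]
Written out (R1..R3):
  (R1) 7.8921 phi_1 - 4.1981 phi_2 + 4.8064 phi_3 = -4.1981
  (R2) -4.1981 phi_1 + 7.8921 phi_2 - 4.1981 phi_3 = 4.8064
  (R3) 4.8064 phi_1 - 4.1981 phi_2 + 7.8921 phi_3 = -4.7844
Gaussian elimination:
  R2 <- R2 - (-4.1981/7.8921) R1 = R2 - (-0.531937) R1:  5.658975 phi_2 - 1.641398 phi_3 = 2.573275
  R3 <- R3 - (4.8064/7.8921) R1 = R3 - (0.609014) R1:  -1.641398 phi_2 + 4.964935 phi_3 = -2.227698
  R3 <- R3 - (-1.641398/5.658975) R2 = R3 - (-0.290052) R2:  4.488844 phi_3 = -1.481314
Back-substitution:
  phi_hat_3 = -1.481314 / 4.488844 = -0.329999
  phi_hat_2 = (2.573275 - (-1.641398)(-0.329999)) / 5.658975 = 0.359008
  phi_hat_1 = (-4.1981 - (-4.1981)(0.359008) - (4.8064)(-0.329999)) / 7.8921 = -0.139993
So phi_hat = [-0.1400, 0.3590, -0.3300].
Therefore phi_hat_2 = 0.3590.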